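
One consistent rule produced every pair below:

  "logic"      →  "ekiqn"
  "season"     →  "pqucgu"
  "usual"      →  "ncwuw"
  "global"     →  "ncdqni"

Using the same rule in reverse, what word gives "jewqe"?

couch

The output letters match the input read backwards, each shifted +2: logic reversed is cigol. Two steps: reverse the string, then apply a Caesar shift of +2.
Decoding jewqe: shift back: j−2=h, e−2=c, w−2=u, q−2=o, e−2=c → hcuoc; then reverse → couch.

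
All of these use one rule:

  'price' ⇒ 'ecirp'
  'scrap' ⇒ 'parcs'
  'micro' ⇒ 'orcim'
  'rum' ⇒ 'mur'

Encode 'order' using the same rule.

The output letters match the input read backwards: price reversed is ecirp. The word is simply reversed.
For order: reverse → redro.

redro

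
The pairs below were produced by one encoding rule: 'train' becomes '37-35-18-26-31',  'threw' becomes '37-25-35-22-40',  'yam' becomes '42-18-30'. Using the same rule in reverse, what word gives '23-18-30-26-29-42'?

family

t is letter #20 and maps to 37: an offset of 17. Letters become their 1-based position plus 17 (so a→18, b→19, …).
Undoing it on 23-18-30-26-29-42: 23→(23−17)÷1=6=f, 18→(18−17)÷1=1=a, 30→(30−17)÷1=13=m, 26→(26−17)÷1=9=i, 29→(29−17)÷1=12=l, 42→(42−17)÷1=25=y.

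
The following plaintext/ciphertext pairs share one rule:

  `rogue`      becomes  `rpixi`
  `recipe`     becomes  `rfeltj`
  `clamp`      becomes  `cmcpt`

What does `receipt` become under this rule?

Each letter shifts forward by its position index (0, 1, 2, …) — the shift grows by one for each successive letter.
Applying it to receipt: r+0=r, e+1=f, c+2=e, e+3=h, i+4=m, p+5=u, t+6=z.

rfehmuz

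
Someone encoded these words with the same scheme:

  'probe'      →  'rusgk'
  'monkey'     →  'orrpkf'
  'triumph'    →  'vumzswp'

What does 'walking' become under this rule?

In probe: p→r is +2, r→u is +3, o→s is +4, b→g is +5 — the shift increases by 1 each position. The shift increases by 1 at each position, starting from +2: 2, 3, 4, ….
On walking: w+2=y, a+3=d, l+4=p, k+5=p, i+6=o, n+7=u, g+8=o.

ydppouo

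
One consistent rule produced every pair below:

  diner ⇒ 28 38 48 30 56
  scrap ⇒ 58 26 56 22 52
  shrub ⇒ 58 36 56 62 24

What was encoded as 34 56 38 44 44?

grill

The formula is n = 2×(alphabet index, a=1) + 20.
Reversing it on 34 56 38 44 44: 34→(34−20)÷2=7=g, 56→(56−20)÷2=18=r, 38→(38−20)÷2=9=i, 44→(44−20)÷2=12=l, 44→(44−20)÷2=12=l.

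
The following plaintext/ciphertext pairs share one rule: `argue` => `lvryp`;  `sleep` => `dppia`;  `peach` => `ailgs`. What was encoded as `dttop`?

Shifts by position in argue: pos 0: a→l (+11), pos 1: r→v (+4), pos 2: g→r (+11), pos 3: u→y (+4) — repeating every 2. It's a Vigenère-style cipher with numeric key [11,4]: position i shifts by key[i mod 2].
Decoding dttop: d−11=s, t−4=p, t−11=i, o−4=k, p−11=e.

spike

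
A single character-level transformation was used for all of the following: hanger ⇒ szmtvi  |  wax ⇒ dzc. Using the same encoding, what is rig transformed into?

irt

Each pair mirrors across the alphabet (h↔s, a↔z, n↔m): positions sum to 25. This is the alphabet-reversal cipher (Atbash): a becomes z, b becomes y, etc.
Applying it to rig: r↔i, i↔r, g↔t.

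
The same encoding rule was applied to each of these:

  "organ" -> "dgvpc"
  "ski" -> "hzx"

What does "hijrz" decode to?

Compare letters: o→d is +15, r→g is +15, g→v is +15 — a constant shift. Each letter is shifted forward by 15 in the alphabet (a Caesar shift of +15).
Decoding hijrz: h−15=s, i−15=t, j−15=u, r−15=c, z−15=k.

stuck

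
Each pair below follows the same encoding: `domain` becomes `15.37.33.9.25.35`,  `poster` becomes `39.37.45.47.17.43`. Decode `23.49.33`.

d(#4)→15 and o(#15)→37: differences scale by 2, so n = 2·pos + 7. The formula is n = 2×(alphabet index, a=1) + 7.
Decoding 23.49.33: 23→(23−7)÷2=8=h, 49→(49−7)÷2=21=u, 33→(33−7)÷2=13=m.

hum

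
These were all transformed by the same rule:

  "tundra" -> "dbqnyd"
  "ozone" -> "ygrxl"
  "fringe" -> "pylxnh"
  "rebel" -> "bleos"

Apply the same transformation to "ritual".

Shifts by position in tundra: pos 0: t→d (+10), pos 1: u→b (+7), pos 2: n→q (+3), pos 3: d→n (+10), pos 4: r→y (+7), pos 5: a→d (+3) — repeating every 3. The shifts repeat in a cycle of length 3: positions 0,1,… shift by +10, +7, +3, then the pattern repeats.
For ritual: r+10=b, i+7=p, t+3=w, u+10=e, a+7=h, l+3=o.

bpweho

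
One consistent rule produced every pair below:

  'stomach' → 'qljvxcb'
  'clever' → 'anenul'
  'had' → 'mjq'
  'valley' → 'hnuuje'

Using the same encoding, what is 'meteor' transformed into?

axncnv

Read the word backwards and shift each letter +9.
Applying it to meteor: reverse → roetem; then shift: r+9=a, o+9=x, e+9=n, t+9=c, e+9=n, m+9=v.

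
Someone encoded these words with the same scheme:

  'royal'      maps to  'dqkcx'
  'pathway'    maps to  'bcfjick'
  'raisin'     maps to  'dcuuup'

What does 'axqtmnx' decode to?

overall

Shifts by position in royal: pos 0: r→d (+12), pos 1: o→q (+2), pos 2: y→k (+12), pos 3: a→c (+2) — repeating every 2. A repeating key of period 2 is used — shifts +12, +2 over and over.
Reversing it on axqtmnx: a−12=o, x−2=v, q−12=e, t−2=r, m−12=a, n−2=l, x−12=l.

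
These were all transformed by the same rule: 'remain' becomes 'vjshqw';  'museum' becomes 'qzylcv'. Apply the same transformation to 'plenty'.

tqkubh

In remain: r→v is +4, e→j is +5, m→s is +6, a→h is +7 — the shift increases by 1 each position. Letter i (0-indexed) is shifted by i+4, so successive shifts are 4, 5, 6, ….
For plenty: p+4=t, l+5=q, e+6=k, n+7=u, t+8=b, y+9=h.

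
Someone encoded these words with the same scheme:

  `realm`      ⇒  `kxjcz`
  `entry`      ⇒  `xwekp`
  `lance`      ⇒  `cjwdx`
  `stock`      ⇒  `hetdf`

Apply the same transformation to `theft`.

r(17)→k(10) and e(4)→x(23) fit y≡23x+9 (mod 26); the inverse of 23 mod 26 is 17. This is an affine cipher: with a=0,…,z=25, each position x becomes (23x+9) mod 26.
Applying it to theft: t(19)→23·19+9≡4=e; h(7)→23·7+9≡14=o; e(4)→23·4+9≡23=x; f(5)→23·5+9≡20=u; t(19)→23·19+9≡4=e (all mod 26).

eoxue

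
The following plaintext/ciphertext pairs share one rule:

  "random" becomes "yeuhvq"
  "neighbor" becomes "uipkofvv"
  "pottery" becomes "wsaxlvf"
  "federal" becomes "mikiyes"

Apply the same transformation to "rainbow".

yeprisd

Shifts by position in random: pos 0: r→y (+7), pos 1: a→e (+4), pos 2: n→u (+7), pos 3: d→h (+4) — repeating every 2. It's a Vigenère-style cipher with numeric key [7,4]: position i shifts by key[i mod 2].
Applying it to rainbow: r+7=y, a+4=e, i+7=p, n+4=r, b+7=i, o+4=s, w+7=d.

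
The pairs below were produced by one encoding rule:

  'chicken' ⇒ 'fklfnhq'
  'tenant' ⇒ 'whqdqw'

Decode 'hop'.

Each letter is shifted forward by 3 in the alphabet (a Caesar shift of +3).
Reversing it on hop: h−3=e, o−3=l, p−3=m.

elm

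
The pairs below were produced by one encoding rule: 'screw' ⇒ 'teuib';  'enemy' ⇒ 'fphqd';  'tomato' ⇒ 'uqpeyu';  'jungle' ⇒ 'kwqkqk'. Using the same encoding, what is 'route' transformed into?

In screw: s→t is +1, c→e is +2, r→u is +3, e→i is +4 — the shift increases by 1 each position. Letter i (0-indexed) is shifted by i+1, so successive shifts are 1, 2, 3, ….
For route: r+1=s, o+2=q, u+3=x, t+4=x, e+5=j.

sqxxj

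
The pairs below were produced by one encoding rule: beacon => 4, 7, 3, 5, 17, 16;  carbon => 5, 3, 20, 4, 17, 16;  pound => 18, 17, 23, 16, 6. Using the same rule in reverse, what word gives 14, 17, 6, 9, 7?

lodge

b is letter #2 and maps to 4: an offset of 2. The number is (letter's place in the alphabet, a=1) + 2.
Reversing it on 14, 17, 6, 9, 7: 14→(14−2)÷1=12=l, 17→(17−2)÷1=15=o, 6→(6−2)÷1=4=d, 9→(9−2)÷1=7=g, 7→(7−2)÷1=5=e.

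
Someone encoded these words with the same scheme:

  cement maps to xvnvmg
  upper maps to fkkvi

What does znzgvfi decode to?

amateur

Each pair mirrors across the alphabet (c↔x, e↔v, m↔n): positions sum to 25. This is the alphabet-reversal cipher (Atbash): a becomes z, b becomes y, etc.
Decoding znzgvfi: z↔a, n↔m, z↔a, g↔t, v↔e, f↔u, i↔r.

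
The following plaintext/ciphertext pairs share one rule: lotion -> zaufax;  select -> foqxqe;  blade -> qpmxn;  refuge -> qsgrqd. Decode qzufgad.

routine

The output letters match the input read backwards, each shifted +12: lotion reversed is noitol. The word is reversed, then every letter is shifted forward by 12.
Decoding qzufgad: shift back: q−12=e, z−12=n, u−12=i, f−12=t, g−12=u, a−12=o, d−12=r → enituor; then reverse → routine.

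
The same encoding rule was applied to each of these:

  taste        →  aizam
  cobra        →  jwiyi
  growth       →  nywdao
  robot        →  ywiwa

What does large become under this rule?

The shift depends on letter class: consonant t→a is +7, but vowel a→i is +8. The rule splits by letter class: vowels +8, consonants +7.
Applying it to large: l(cons)+7=s, a(vowel)+8=i, r(cons)+7=y, g(cons)+7=n, e(vowel)+8=m.

siynm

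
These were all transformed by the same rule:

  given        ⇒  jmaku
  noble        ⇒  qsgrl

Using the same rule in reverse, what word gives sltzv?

In given: g→j is +3, i→m is +4, v→a is +5, e→k is +6 — the shift increases by 1 each position. Letter i (0-indexed) is shifted by i+3, so successive shifts are 3, 4, 5, ….
Undoing it on sltzv: s−3=p, l−4=h, t−5=o, z−6=t, v−7=o.

photo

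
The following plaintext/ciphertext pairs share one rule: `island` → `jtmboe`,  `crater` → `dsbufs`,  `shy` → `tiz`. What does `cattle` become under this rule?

Every letter moves 1 place later in the alphabet, wrapping around z→a.
On cattle: c+1=d, a+1=b, t+1=u, t+1=u, l+1=m, e+1=f.

dbuumf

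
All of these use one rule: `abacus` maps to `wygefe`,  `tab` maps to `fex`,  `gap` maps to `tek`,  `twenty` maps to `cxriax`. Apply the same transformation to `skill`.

ppmow

The output letters match the input read backwards, each shifted +4: abacus reversed is sucaba. Two steps: reverse the string, then apply a Caesar shift of +4.
Applying it to skill: reverse → lliks; then shift: l+4=p, l+4=p, i+4=m, k+4=o, s+4=w.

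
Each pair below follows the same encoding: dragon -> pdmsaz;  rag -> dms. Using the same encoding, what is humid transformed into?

tgyup

Each letter is shifted forward by 12 in the alphabet (a Caesar shift of +12).
On humid: h+12=t, u+12=g, m+12=y, i+12=u, d+12=p.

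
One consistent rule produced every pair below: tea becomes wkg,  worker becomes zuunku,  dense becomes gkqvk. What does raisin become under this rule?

Vowels shift forward by 6 and consonants shift forward by 3.
On raisin: r(cons)+3=u, a(vowel)+6=g, i(vowel)+6=o, s(cons)+3=v, i(vowel)+6=o, n(cons)+3=q.

ugovoq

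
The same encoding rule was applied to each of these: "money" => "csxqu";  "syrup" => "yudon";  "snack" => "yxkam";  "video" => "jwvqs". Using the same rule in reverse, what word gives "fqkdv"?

Each letter's alphabet position (a=0..z=25) is mapped through 21·x+10 mod 26 — an affine cipher.
Undoing it on fqkdv: f(5)→5·(5−10)≡1=b; q(16)→5·(16−10)≡4=e; k(10)→5·(10−10)≡0=a; d(3)→5·(3−10)≡17=r; v(21)→5·(21−10)≡3=d (all mod 26).

beard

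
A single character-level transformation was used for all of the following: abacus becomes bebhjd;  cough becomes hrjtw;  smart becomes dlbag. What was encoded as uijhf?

pluck

a(0)→b(1) and b(1)→e(4) fit y≡3x+1 (mod 26); the inverse of 3 mod 26 is 9. Treating letters as 0–25, the rule is x ↦ 3x + 1 (mod 26).
Undoing it on uijhf: u(20)→9·(20−1)≡15=p; i(8)→9·(8−1)≡11=l; j(9)→9·(9−1)≡20=u; h(7)→9·(7−1)≡2=c; f(5)→9·(5−1)≡10=k (all mod 26).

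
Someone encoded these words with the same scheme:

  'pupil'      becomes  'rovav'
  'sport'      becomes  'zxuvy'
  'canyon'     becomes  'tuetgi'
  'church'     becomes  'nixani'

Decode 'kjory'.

slide

The output letters match the input read backwards, each shifted +6: pupil reversed is lipup. Two steps: reverse the string, then apply a Caesar shift of +6.
Decoding kjory: shift back: k−6=e, j−6=d, o−6=i, r−6=l, y−6=s → edils; then reverse → slide.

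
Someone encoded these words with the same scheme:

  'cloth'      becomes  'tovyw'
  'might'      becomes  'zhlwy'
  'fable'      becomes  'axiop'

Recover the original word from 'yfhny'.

c(2)→t(19) and l(11)→o(14) fit y≡11x+23 (mod 26); the inverse of 11 mod 26 is 19. Each letter's alphabet position (a=0..z=25) is mapped through 11·x+23 mod 26 — an affine cipher.
Undoing it on yfhny: y(24)→19·(24−23)≡19=t; f(5)→19·(5−23)≡22=w; h(7)→19·(7−23)≡8=i; n(13)→19·(13−23)≡18=s; y(24)→19·(24−23)≡19=t (all mod 26).

twist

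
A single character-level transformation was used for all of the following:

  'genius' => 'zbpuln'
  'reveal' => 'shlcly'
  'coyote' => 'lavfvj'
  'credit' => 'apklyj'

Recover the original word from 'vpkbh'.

audio

Two steps: reverse the string, then apply a Caesar shift of +7.
Decoding vpkbh: shift back: v−7=o, p−7=i, k−7=d, b−7=u, h−7=a → oidua; then reverse → audio.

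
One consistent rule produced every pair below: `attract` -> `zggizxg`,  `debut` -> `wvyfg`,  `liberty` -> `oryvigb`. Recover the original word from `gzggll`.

tattoo

Each pair mirrors across the alphabet (a↔z, t↔g, t↔g): positions sum to 25. Each letter is replaced by its mirror in the alphabet: a↔z, b↔y, c↔x, and so on (the Atbash cipher).
Decoding gzggll: g↔t, z↔a, g↔t, g↔t, l↔o, l↔o.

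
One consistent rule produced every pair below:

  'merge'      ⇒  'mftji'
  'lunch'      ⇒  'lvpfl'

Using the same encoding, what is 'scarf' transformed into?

Letter i (0-indexed) is shifted by i+0, so successive shifts are 0, 1, 2, ….
Applying it to scarf: s+0=s, c+1=d, a+2=c, r+3=u, f+4=j.

sdcuj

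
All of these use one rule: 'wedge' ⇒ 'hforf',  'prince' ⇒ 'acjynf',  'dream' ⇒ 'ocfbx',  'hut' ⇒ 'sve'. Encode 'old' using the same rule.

Two shifts are in play — +1 for a/e/i/o/u, +11 for every other letter.
Applying it to old: o(vowel)+1=p, l(cons)+11=w, d(cons)+11=o.

pwo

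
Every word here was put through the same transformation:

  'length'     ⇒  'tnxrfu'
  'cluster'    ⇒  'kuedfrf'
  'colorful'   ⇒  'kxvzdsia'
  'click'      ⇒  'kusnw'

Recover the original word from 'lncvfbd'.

desktop

In length: l→t is +8, e→n is +9, n→x is +10, g→r is +11 — the shift increases by 1 each position. Each letter shifts forward by (position + 8), i.e. 8, 9, 10, … — the shift grows by one for each successive letter.
Decoding lncvfbd: l−8=d, n−9=e, c−10=s, v−11=k, f−12=t, b−13=o, d−14=p.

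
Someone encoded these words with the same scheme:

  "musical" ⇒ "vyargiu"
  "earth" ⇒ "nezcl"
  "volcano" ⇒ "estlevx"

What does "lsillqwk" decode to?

The shifts repeat in a cycle of length 3: positions 0,1,… shift by +9, +4, +8, then the pattern repeats.
Undoing it on lsillqwk: l−9=c, s−4=o, i−8=a, l−9=c, l−4=h, q−8=i, w−9=n, k−4=g.

coaching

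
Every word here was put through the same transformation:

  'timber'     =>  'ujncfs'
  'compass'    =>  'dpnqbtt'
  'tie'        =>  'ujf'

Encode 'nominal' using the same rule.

Compare letters: t→u is +1, i→j is +1, m→n is +1 — a constant shift. Each letter is shifted forward by 1 in the alphabet (a Caesar shift of +1).
Applying it to nominal: n+1=o, o+1=p, m+1=n, i+1=j, n+1=o, a+1=b, l+1=m.

opnjobm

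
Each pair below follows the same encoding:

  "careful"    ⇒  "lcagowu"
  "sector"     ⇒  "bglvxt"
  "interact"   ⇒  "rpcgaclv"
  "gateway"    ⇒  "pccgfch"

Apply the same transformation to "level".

The shifts repeat in a cycle of length 2: positions 0,1,… shift by +9, +2, then the pattern repeats.
Applying it to level: l+9=u, e+2=g, v+9=e, e+2=g, l+9=u.

ugegu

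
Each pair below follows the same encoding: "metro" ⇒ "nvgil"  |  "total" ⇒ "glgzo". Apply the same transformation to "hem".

This is the alphabet-reversal cipher (Atbash): a becomes z, b becomes y, etc.
Applying it to hem: h↔s, e↔v, m↔n.

svn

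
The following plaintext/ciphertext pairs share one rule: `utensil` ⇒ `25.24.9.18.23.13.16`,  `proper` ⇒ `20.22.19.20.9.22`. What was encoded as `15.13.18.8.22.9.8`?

Each letter is replaced by its alphabet position (a=1..z=26) + 4.
Reversing it on 15.13.18.8.22.9.8: 15→(15−4)÷1=11=k, 13→(13−4)÷1=9=i, 18→(18−4)÷1=14=n, 8→(8−4)÷1=4=d, 22→(22−4)÷1=18=r, 9→(9−4)÷1=5=e, 8→(8−4)÷1=4=d.

kindred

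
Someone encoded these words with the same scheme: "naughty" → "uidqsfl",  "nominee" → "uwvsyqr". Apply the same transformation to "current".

In naughty: n→u is +7, a→i is +8, u→d is +9, g→q is +10 — the shift increases by 1 each position. Letter i (0-indexed) is shifted by i+7, so successive shifts are 7, 8, 9, ….
For current: c+7=j, u+8=c, r+9=a, r+10=b, e+11=p, n+12=z, t+13=g.

jcabpzg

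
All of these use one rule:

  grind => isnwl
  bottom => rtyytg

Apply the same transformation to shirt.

ywnmx

The output letters match the input read backwards, each shifted +5: grind reversed is dnirg. Two steps: reverse the string, then apply a Caesar shift of +5.
On shirt: reverse → trihs; then shift: t+5=y, r+5=w, i+5=n, h+5=m, s+5=x.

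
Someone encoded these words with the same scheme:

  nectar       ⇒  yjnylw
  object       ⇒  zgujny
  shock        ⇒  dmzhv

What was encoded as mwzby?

brown

Shifts by position in nectar: pos 0: n→y (+11), pos 1: e→j (+5), pos 2: c→n (+11), pos 3: t→y (+5) — repeating every 2. It's a Vigenère-style cipher with numeric key [11,5]: position i shifts by key[i mod 2].
Reversing it on mwzby: m−11=b, w−5=r, z−11=o, b−5=w, y−11=n.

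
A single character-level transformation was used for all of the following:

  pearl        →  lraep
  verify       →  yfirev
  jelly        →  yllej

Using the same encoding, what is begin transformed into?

nigeb

It's just the letters in reverse order.
Applying it to begin: reverse → nigeb.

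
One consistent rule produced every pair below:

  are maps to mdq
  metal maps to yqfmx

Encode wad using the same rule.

It's a constant shift of +12 (ROT12).
On wad: w+12=i, a+12=m, d+12=p.

imp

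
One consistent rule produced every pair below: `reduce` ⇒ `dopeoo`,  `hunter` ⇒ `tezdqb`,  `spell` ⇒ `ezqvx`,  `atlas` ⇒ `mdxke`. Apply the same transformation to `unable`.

A repeating key of period 2 is used — shifts +12, +10 over and over.
On unable: u+12=g, n+10=x, a+12=m, b+10=l, l+12=x, e+10=o.

gxmlxo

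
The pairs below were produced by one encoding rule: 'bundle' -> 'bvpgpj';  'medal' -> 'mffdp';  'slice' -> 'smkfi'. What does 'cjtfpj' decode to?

circle

In bundle: b→b is +0, u→v is +1, n→p is +2, d→g is +3 — the shift increases by 1 each position. Letter i (0-indexed) is shifted by i+0, so successive shifts are 0, 1, 2, ….
Decoding cjtfpj: c−0=c, j−1=i, t−2=r, f−3=c, p−4=l, j−5=e.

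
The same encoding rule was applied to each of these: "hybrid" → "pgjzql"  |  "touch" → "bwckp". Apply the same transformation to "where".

Each letter is shifted forward by 8 in the alphabet (a Caesar shift of +8).
Applying it to where: w+8=e, h+8=p, e+8=m, r+8=z, e+8=m.

epmzm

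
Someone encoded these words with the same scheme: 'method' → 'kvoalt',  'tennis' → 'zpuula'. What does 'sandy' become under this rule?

fkuhz

The word is reversed, then every letter is shifted forward by 7.
Applying it to sandy: reverse → ydnas; then shift: y+7=f, d+7=k, n+7=u, a+7=h, s+7=z.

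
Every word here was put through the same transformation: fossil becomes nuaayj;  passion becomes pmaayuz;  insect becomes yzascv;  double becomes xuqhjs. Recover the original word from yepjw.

f(5)→n(13) and o(14)→u(20) fit y≡21x+12 (mod 26); the inverse of 21 mod 26 is 5. Each letter's alphabet position (a=0..z=25) is mapped through 21·x+12 mod 26 — an affine cipher.
Undoing it on yepjw: y(24)→5·(24−12)≡8=i; e(4)→5·(4−12)≡12=m; p(15)→5·(15−12)≡15=p; j(9)→5·(9−12)≡11=l; w(22)→5·(22−12)≡24=y (all mod 26).

imply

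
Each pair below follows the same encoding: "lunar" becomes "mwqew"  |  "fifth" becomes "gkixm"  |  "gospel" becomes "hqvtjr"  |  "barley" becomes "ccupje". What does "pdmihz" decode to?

The shift increases by 1 at each position, starting from +1: 1, 2, 3, ….
Decoding pdmihz: p−1=o, d−2=b, m−3=j, i−4=e, h−5=c, z−6=t.

object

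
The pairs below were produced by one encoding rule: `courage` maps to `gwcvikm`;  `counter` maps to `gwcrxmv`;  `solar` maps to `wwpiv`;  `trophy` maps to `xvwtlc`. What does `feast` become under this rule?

The shift depends on letter class: consonant c→g is +4, but vowel o→w is +8. Two shifts are in play — +8 for a/e/i/o/u, +4 for every other letter.
On feast: f(cons)+4=j, e(vowel)+8=m, a(vowel)+8=i, s(cons)+4=w, t(cons)+4=x.

jmiwx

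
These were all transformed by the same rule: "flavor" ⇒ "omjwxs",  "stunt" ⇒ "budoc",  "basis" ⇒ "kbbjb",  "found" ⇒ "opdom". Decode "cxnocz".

Shifts by position in flavor: pos 0: f→o (+9), pos 1: l→m (+1), pos 2: a→j (+9), pos 3: v→w (+1) — repeating every 2. It's a Vigenère-style cipher with numeric key [9,1]: position i shifts by key[i mod 2].
Undoing it on cxnocz: c−9=t, x−1=w, n−9=e, o−1=n, c−9=t, z−1=y.

twenty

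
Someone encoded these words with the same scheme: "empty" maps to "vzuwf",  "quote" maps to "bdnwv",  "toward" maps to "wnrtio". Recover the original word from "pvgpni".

sensor

Each letter's alphabet position (a=0..z=25) is mapped through 7·x+19 mod 26 — an affine cipher.
Decoding pvgpni: p(15)→15·(15−19)≡18=s; v(21)→15·(21−19)≡4=e; g(6)→15·(6−19)≡13=n; p(15)→15·(15−19)≡18=s; n(13)→15·(13−19)≡14=o; i(8)→15·(8−19)≡17=r (all mod 26).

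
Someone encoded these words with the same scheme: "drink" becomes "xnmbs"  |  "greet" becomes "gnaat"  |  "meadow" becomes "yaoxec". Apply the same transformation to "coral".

uenov

d(3)→x(23) and r(17)→n(13) fit y≡3x+14 (mod 26); the inverse of 3 mod 26 is 9. Each letter's alphabet position (a=0..z=25) is mapped through 3·x+14 mod 26 — an affine cipher.
Applying it to coral: c(2)→3·2+14≡20=u; o(14)→3·14+14≡4=e; r(17)→3·17+14≡13=n; a(0)→3·0+14≡14=o; l(11)→3·11+14≡21=v (all mod 26).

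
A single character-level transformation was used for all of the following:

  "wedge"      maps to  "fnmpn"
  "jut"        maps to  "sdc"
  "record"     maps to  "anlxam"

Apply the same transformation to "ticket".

crltnc

Compare letters: w→f is +9, e→n is +9, d→m is +9 — a constant shift. Every letter moves 9 places later in the alphabet, wrapping around z→a.
Applying it to ticket: t+9=c, i+9=r, c+9=l, k+9=t, e+9=n, t+9=c.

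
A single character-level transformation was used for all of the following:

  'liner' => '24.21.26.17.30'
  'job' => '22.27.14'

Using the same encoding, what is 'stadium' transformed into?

31.32.13.16.21.33.25

l is letter #12 and maps to 24: an offset of 12. Letters become their 1-based position plus 12 (so a→13, b→14, …).
On stadium: s=19→31, t=20→32, a=1→13, d=4→16, i=9→21, u=21→33, m=13→25.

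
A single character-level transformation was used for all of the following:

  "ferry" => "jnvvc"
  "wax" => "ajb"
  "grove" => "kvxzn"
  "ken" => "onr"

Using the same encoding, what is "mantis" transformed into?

Two shifts are in play — +9 for a/e/i/o/u, +4 for every other letter.
On mantis: m(cons)+4=q, a(vowel)+9=j, n(cons)+4=r, t(cons)+4=x, i(vowel)+9=r, s(cons)+4=w.

qjrxrw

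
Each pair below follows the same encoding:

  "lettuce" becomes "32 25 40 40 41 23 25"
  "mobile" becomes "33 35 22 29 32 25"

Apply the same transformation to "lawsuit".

l is letter #12 and maps to 32: an offset of 20. Each letter is replaced by its alphabet position (a=1..z=26) + 20.
On lawsuit: l=12→32, a=1→21, w=23→43, s=19→39, u=21→41, i=9→29, t=20→40.

32 21 43 39 41 29 40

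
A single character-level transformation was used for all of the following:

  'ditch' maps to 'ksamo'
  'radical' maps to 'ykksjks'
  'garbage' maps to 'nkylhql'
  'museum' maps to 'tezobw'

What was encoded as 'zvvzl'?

Shifts by position in ditch: pos 0: d→k (+7), pos 1: i→s (+10), pos 2: t→a (+7), pos 3: c→m (+10) — repeating every 2. The shifts repeat in a cycle of length 2: positions 0,1,… shift by +7, +10, then the pattern repeats.
Decoding zvvzl: z−7=s, v−10=l, v−7=o, z−10=p, l−7=e.

slope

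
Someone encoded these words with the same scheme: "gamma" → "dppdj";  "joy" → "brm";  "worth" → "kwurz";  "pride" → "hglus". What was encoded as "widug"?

draft

The output letters match the input read backwards, each shifted +3: gamma reversed is ammag. Two steps: reverse the string, then apply a Caesar shift of +3.
Reversing it on widug: shift back: w−3=t, i−3=f, d−3=a, u−3=r, g−3=d → tfard; then reverse → draft.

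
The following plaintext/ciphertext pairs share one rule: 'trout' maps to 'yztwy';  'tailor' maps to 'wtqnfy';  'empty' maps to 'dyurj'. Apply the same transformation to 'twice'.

jhnby

The output letters match the input read backwards, each shifted +5: trout reversed is tuort. Read the word backwards and shift each letter +5.
Applying it to twice: reverse → eciwt; then shift: e+5=j, c+5=h, i+5=n, w+5=b, t+5=y.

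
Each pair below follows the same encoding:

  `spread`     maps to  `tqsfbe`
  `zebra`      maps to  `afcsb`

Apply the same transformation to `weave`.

This is a Caesar cipher with shift 1.
For weave: w+1=x, e+1=f, a+1=b, v+1=w, e+1=f.

xfbwf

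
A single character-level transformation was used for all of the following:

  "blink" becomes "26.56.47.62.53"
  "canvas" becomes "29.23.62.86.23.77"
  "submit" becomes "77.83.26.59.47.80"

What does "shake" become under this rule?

77.44.23.53.35

Each letter becomes 3×(its alphabet position, a=1..z=26) + 20.
On shake: s=19→77, h=8→44, a=1→23, k=11→53, e=5→35.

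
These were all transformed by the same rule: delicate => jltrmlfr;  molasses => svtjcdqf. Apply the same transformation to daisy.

jhqbi

In delicate: d→j is +6, e→l is +7, l→t is +8, i→r is +9 — the shift increases by 1 each position. The shift increases by 1 at each position, starting from +6: 6, 7, 8, ….
Applying it to daisy: d+6=j, a+7=h, i+8=q, s+9=b, y+10=i.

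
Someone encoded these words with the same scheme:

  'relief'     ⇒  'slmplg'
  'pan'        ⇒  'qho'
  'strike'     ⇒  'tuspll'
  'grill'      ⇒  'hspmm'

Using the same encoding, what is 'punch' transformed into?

qbodi

Two shifts are in play — +7 for a/e/i/o/u, +1 for every other letter.
Applying it to punch: p(cons)+1=q, u(vowel)+7=b, n(cons)+1=o, c(cons)+1=d, h(cons)+1=i.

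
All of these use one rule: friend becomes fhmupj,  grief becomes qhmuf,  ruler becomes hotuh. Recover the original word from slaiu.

spoke

Each letter's alphabet position (a=0..z=25) is mapped through 11·x+2 mod 26 — an affine cipher.
Undoing it on slaiu: s(18)→19·(18−2)≡18=s; l(11)→19·(11−2)≡15=p; a(0)→19·(0−2)≡14=o; i(8)→19·(8−2)≡10=k; u(20)→19·(20−2)≡4=e (all mod 26).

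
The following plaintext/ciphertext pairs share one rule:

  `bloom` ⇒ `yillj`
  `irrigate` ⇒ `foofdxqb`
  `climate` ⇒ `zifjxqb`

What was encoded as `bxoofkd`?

earring

Each letter is shifted forward by 23 in the alphabet (a Caesar shift of +23).
Decoding bxoofkd: b−23=e, x−23=a, o−23=r, o−23=r, f−23=i, k−23=n, d−23=g.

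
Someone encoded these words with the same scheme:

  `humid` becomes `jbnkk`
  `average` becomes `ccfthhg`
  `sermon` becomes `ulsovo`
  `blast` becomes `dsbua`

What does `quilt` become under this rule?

Shifts by position in humid: pos 0: h→j (+2), pos 1: u→b (+7), pos 2: m→n (+1), pos 3: i→k (+2), pos 4: d→k (+7) — repeating every 3. The shifts repeat in a cycle of length 3: positions 0,1,… shift by +2, +7, +1, then the pattern repeats.
For quilt: q+2=s, u+7=b, i+1=j, l+2=n, t+7=a.

sbjna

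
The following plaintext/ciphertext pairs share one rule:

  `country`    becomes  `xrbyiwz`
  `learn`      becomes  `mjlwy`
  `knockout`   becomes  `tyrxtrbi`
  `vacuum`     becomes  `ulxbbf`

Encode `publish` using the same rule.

c(2)→x(23) and o(14)→r(17) fit y≡19x+11 (mod 26); the inverse of 19 mod 26 is 11. Each letter's alphabet position (a=0..z=25) is mapped through 19·x+11 mod 26 — an affine cipher.
On publish: p(15)→19·15+11≡10=k; u(20)→19·20+11≡1=b; b(1)→19·1+11≡4=e; l(11)→19·11+11≡12=m; i(8)→19·8+11≡7=h; s(18)→19·18+11≡15=p; h(7)→19·7+11≡14=o (all mod 26).

kbemhpo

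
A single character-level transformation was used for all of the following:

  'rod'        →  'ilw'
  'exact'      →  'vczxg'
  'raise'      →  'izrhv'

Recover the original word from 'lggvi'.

otter

Each letter is replaced by its mirror in the alphabet: a↔z, b↔y, c↔x, and so on (the Atbash cipher).
Decoding lggvi: l↔o, g↔t, g↔t, v↔e, i↔r.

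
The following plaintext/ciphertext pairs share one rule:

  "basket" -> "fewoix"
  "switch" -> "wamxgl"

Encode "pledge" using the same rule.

Compare letters: b→f is +4, a→e is +4, s→w is +4 — a constant shift. It's a constant shift of +4 (ROT4).
On pledge: p+4=t, l+4=p, e+4=i, d+4=h, g+4=k, e+4=i.

tpihki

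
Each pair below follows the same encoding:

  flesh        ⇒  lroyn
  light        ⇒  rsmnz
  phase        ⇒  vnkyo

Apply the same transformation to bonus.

hytey

The shift depends on letter class: consonant f→l is +6, but vowel e→o is +10. The rule splits by letter class: vowels +10, consonants +6.
Applying it to bonus: b(cons)+6=h, o(vowel)+10=y, n(cons)+6=t, u(vowel)+10=e, s(cons)+6=y.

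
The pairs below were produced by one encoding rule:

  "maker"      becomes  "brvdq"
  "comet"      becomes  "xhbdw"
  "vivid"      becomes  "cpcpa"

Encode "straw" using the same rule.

twqrf

m(12)→b(1) and a(0)→r(17) fit y≡3x+17 (mod 26); the inverse of 3 mod 26 is 9. Each letter's alphabet position (a=0..z=25) is mapped through 3·x+17 mod 26 — an affine cipher.
Applying it to straw: s(18)→3·18+17≡19=t; t(19)→3·19+17≡22=w; r(17)→3·17+17≡16=q; a(0)→3·0+17≡17=r; w(22)→3·22+17≡5=f (all mod 26).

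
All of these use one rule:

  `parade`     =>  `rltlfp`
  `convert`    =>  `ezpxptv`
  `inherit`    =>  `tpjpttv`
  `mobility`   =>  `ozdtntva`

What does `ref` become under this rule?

tph

The shift depends on letter class: consonant p→r is +2, but vowel a→l is +11. The rule splits by letter class: vowels +11, consonants +2.
On ref: r(cons)+2=t, e(vowel)+11=p, f(cons)+2=h.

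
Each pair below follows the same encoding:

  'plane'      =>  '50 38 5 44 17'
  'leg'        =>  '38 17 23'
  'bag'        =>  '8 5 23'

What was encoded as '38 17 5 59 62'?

p(#16)→50 and l(#12)→38: differences scale by 3, so n = 3·pos + 2. The formula is n = 3×(alphabet index, a=1) + 2.
Undoing it on 38 17 5 59 62: 38→(38−2)÷3=12=l, 17→(17−2)÷3=5=e, 5→(5−2)÷3=1=a, 59→(59−2)÷3=19=s, 62→(62−2)÷3=20=t.

least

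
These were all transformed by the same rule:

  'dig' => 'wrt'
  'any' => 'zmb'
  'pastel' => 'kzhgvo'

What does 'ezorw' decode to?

This is the alphabet-reversal cipher (Atbash): a becomes z, b becomes y, etc.
Reversing it on ezorw: e↔v, z↔a, o↔l, r↔i, w↔d.

valid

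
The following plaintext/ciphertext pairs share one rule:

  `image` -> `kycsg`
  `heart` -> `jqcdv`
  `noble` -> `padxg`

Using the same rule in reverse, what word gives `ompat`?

Shifts by position in image: pos 0: i→k (+2), pos 1: m→y (+12), pos 2: a→c (+2), pos 3: g→s (+12) — repeating every 2. It's a Vigenère-style cipher with numeric key [2,12]: position i shifts by key[i mod 2].
Undoing it on ompat: o−2=m, m−12=a, p−2=n, a−12=o, t−2=r.

manor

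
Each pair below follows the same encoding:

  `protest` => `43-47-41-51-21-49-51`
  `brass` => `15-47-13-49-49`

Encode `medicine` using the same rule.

The formula is n = 2×(alphabet index, a=1) + 11.
Applying it to medicine: m=13→37, e=5→21, d=4→19, i=9→29, c=3→17, i=9→29, n=14→39, e=5→21.

37-21-19-29-17-29-39-21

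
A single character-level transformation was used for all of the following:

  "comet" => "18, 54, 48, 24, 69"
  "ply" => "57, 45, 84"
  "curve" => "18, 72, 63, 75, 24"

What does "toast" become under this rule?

c(#3)→18 and o(#15)→54: differences scale by 3, so n = 3·pos + 9. With a=1..z=26, the number is 3·pos + 9.
Applying it to toast: t=20→69, o=15→54, a=1→12, s=19→66, t=20→69.

69, 54, 12, 66, 69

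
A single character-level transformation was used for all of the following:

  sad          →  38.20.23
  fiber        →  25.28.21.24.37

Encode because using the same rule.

21.24.22.20.40.38.24

s is letter #19 and maps to 38: an offset of 19. Letters become their 1-based position plus 19 (so a→20, b→21, …).
On because: b=2→21, e=5→24, c=3→22, a=1→20, u=21→40, s=19→38, e=5→24.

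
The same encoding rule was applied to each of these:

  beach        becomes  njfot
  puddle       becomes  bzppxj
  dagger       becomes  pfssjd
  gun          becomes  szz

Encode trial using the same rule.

The rule splits by letter class: vowels +5, consonants +12.
For trial: t(cons)+12=f, r(cons)+12=d, i(vowel)+5=n, a(vowel)+5=f, l(cons)+12=x.

fdnfx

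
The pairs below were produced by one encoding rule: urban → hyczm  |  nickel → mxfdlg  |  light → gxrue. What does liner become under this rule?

u(20)→h(7) and r(17)→y(24) fit y≡3x+25 (mod 26); the inverse of 3 mod 26 is 9. Treating letters as 0–25, the rule is x ↦ 3x + 25 (mod 26).
Applying it to liner: l(11)→3·11+25≡6=g; i(8)→3·8+25≡23=x; n(13)→3·13+25≡12=m; e(4)→3·4+25≡11=l; r(17)→3·17+25≡24=y (all mod 26).

gxmly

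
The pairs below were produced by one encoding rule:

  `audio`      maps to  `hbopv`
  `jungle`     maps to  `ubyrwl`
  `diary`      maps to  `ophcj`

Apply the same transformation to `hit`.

The shift depends on letter class: consonant d→o is +11, but vowel a→h is +7. Vowels shift forward by 7 and consonants shift forward by 11.
For hit: h(cons)+11=s, i(vowel)+7=p, t(cons)+11=e.

spe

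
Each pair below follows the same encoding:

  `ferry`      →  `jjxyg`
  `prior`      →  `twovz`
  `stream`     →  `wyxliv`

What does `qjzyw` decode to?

In ferry: f→j is +4, e→j is +5, r→x is +6, r→y is +7 — the shift increases by 1 each position. The shift increases by 1 at each position, starting from +4: 4, 5, 6, ….
Reversing it on qjzyw: q−4=m, j−5=e, z−6=t, y−7=r, w−8=o.

metro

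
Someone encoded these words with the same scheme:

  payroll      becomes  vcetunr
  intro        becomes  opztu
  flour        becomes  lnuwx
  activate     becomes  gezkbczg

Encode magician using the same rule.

Shifts by position in payroll: pos 0: p→v (+6), pos 1: a→c (+2), pos 2: y→e (+6), pos 3: r→t (+2) — repeating every 2. It's a Vigenère-style cipher with numeric key [6,2]: position i shifts by key[i mod 2].
For magician: m+6=s, a+2=c, g+6=m, i+2=k, c+6=i, i+2=k, a+6=g, n+2=p.

scmkikgp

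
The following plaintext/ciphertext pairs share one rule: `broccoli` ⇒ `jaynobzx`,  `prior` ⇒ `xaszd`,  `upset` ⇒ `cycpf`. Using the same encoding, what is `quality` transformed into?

In broccoli: b→j is +8, r→a is +9, o→y is +10, c→n is +11 — the shift increases by 1 each position. Letter i (0-indexed) is shifted by i+8, so successive shifts are 8, 9, 10, ….
For quality: q+8=y, u+9=d, a+10=k, l+11=w, i+12=u, t+13=g, y+14=m.

ydkwugm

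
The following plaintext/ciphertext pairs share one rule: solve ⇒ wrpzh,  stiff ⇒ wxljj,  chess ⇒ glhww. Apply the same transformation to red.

The shift depends on letter class: consonant s→w is +4, but vowel o→r is +3. Two shifts are in play — +3 for a/e/i/o/u, +4 for every other letter.
On red: r(cons)+4=v, e(vowel)+3=h, d(cons)+4=h.

vhh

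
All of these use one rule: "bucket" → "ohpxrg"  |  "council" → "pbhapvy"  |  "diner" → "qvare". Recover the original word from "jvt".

Compare letters: b→o is +13, u→h is +13, c→p is +13 — a constant shift. It's a constant shift of +13 (ROT13).
Reversing it on jvt: j−13=w, v−13=i, t−13=g.

wig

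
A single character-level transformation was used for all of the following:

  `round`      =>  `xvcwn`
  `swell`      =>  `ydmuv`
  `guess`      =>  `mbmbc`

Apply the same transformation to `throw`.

The shift increases by 1 at each position, starting from +6: 6, 7, 8, ….
On throw: t+6=z, h+7=o, r+8=z, o+9=x, w+10=g.

zozxg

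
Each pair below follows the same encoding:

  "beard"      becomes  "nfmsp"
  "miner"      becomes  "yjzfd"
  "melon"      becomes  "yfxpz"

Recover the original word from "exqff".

Shifts by position in beard: pos 0: b→n (+12), pos 1: e→f (+1), pos 2: a→m (+12), pos 3: r→s (+1) — repeating every 2. A repeating key of period 2 is used — shifts +12, +1 over and over.
Decoding exqff: e−12=s, x−1=w, q−12=e, f−1=e, f−12=t.

sweet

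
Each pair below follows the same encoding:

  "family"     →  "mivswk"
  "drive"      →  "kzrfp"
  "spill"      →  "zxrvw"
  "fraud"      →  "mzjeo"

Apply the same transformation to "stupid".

zbdztp

In family: f→m is +7, a→i is +8, m→v is +9, i→s is +10 — the shift increases by 1 each position. The shift increases by 1 at each position, starting from +7: 7, 8, 9, ….
For stupid: s+7=z, t+8=b, u+9=d, p+10=z, i+11=t, d+12=p.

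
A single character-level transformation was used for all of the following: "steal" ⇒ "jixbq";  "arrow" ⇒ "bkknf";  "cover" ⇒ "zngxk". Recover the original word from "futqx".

while

This is an affine cipher: with a=0,…,z=25, each position x becomes (25x+1) mod 26.
Reversing it on futqx: f(5)→25·(5−1)≡22=w; u(20)→25·(20−1)≡7=h; t(19)→25·(19−1)≡8=i; q(16)→25·(16−1)≡11=l; x(23)→25·(23−1)≡4=e (all mod 26).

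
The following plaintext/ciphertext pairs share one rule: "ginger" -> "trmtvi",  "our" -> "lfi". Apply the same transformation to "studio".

Each pair mirrors across the alphabet (g↔t, i↔r, n↔m): positions sum to 25. Letters are reflected about the middle of the alphabet (position → 25−position): Atbash.
On studio: s↔h, t↔g, u↔f, d↔w, i↔r, o↔l.

hgfwrl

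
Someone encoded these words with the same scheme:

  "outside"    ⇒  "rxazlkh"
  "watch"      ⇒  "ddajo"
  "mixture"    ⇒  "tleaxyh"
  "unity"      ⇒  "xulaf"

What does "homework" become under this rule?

The shift depends on letter class: consonant t→a is +7, but vowel o→r is +3. The rule splits by letter class: vowels +3, consonants +7.
For homework: h(cons)+7=o, o(vowel)+3=r, m(cons)+7=t, e(vowel)+3=h, w(cons)+7=d, o(vowel)+3=r, r(cons)+7=y, k(cons)+7=r.

orthdryr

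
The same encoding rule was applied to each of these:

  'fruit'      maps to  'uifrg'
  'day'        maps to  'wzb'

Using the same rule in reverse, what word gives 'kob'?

ply

Each pair mirrors across the alphabet (f↔u, r↔i, u↔f): positions sum to 25. Letters are reflected about the middle of the alphabet (position → 25−position): Atbash.
Decoding kob: k↔p, o↔l, b↔y.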